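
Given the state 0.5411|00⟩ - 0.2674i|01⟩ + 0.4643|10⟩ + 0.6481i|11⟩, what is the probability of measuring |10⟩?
0.2156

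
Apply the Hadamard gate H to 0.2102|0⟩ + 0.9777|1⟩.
0.84|0⟩ - 0.5427|1⟩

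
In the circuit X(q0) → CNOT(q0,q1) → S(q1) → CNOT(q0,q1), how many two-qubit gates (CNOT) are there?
2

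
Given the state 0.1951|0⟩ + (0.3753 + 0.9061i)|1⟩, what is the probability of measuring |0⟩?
0.03806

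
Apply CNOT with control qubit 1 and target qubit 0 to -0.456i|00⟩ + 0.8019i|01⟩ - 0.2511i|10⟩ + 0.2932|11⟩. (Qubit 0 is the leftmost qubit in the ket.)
-0.456i|00⟩ + 0.2932|01⟩ - 0.2511i|10⟩ + 0.8019i|11⟩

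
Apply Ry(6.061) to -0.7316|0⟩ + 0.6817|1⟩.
0.6515|0⟩ - 0.7586|1⟩

Ry(6.061) = [[cos(θ/2), −sin(θ/2)], [sin(θ/2), cos(θ/2)]]; θ = 6.061, cos(θ/2) ≈ -0.993836, sin(θ/2) ≈ 0.110864.
With a = amp(|0⟩) = -0.7316 and b = amp(|1⟩) = 0.6817:
new amp(|0⟩) = (-0.993836)·a + (-0.110864)·b = 0.6515
new amp(|1⟩) = (0.110864)·a + (-0.993836)·b = -0.7586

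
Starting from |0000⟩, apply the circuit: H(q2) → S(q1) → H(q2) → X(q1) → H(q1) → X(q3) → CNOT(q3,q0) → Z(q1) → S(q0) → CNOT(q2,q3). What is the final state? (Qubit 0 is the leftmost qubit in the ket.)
(1/√2)i|1001⟩ + (1/√2)i|1101⟩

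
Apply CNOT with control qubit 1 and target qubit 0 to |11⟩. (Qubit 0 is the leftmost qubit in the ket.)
|01⟩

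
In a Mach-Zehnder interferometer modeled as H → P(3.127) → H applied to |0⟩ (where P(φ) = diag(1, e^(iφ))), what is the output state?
(0.00005324 + 0.007296i)|0⟩ + (0.9999 - 0.007296i)|1⟩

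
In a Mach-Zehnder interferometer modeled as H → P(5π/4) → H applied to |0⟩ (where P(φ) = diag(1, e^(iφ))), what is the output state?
(0.1464 - (1/√8)i)|0⟩ + (0.8536 + (1/√8)i)|1⟩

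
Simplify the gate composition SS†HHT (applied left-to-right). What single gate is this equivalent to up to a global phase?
T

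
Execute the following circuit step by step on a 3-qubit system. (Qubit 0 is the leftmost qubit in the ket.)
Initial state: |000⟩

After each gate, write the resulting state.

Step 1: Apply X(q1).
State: |010⟩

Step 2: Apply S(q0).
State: |010⟩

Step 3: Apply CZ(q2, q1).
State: |010⟩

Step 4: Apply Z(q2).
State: |010⟩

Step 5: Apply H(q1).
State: 1/√2|000⟩ - 1/√2|010⟩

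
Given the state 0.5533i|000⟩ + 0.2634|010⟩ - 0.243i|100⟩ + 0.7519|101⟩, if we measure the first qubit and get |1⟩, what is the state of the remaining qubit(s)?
-0.3075i|00⟩ + 0.9515|01⟩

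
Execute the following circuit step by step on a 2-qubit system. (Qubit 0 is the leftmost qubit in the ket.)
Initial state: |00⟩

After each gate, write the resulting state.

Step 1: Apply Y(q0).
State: i|10⟩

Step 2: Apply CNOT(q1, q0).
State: i|10⟩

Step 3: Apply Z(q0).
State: -i|10⟩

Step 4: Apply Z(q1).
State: -i|10⟩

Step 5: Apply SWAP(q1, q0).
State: -i|01⟩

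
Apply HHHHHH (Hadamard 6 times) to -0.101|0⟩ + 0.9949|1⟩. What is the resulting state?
-0.101|0⟩ + 0.9949|1⟩

H² = I, so an even number of Hadamards cancels: H^6 = I and the state is unchanged.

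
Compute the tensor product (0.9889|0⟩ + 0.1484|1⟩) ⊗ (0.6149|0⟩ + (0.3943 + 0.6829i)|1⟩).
0.6081|00⟩ + (0.3899 + 0.6753i)|01⟩ + 0.09125|10⟩ + (0.05851 + 0.1013i)|11⟩

amp(|b₁b₂…⟩) = product of the factor amplitudes for bits b₁, b₂, …; only kets whose every factor amplitude is nonzero survive.
|00⟩: (0.9889)(0.6149) = 0.6081
|01⟩: (0.9889)(0.3943 + 0.6829i) = (0.3899 + 0.6753i)
|10⟩: (0.1484)(0.6149) = 0.09125
|11⟩: (0.1484)(0.3943 + 0.6829i) = (0.05851 + 0.1013i)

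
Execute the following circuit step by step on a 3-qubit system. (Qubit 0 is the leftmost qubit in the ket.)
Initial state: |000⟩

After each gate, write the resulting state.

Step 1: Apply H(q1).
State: 1/√2|000⟩ + 1/√2|010⟩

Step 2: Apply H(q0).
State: 1/2|000⟩ + 1/2|010⟩ + 1/2|100⟩ + 1/2|110⟩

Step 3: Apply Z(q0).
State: 1/2|000⟩ + 1/2|010⟩ - 1/2|100⟩ - 1/2|110⟩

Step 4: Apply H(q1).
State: 1/√2|000⟩ - 1/√2|100⟩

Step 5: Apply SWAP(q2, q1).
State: 1/√2|000⟩ - 1/√2|100⟩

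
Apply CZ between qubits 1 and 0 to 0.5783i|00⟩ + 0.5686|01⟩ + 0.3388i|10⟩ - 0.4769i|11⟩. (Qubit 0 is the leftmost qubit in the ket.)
0.5783i|00⟩ + 0.5686|01⟩ + 0.3388i|10⟩ + 0.4769i|11⟩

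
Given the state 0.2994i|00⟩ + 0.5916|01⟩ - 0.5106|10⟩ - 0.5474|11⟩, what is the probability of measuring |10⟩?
0.2607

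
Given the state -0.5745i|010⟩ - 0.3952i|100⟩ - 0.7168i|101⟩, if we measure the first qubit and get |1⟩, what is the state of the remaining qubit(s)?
-0.4828i|00⟩ - 0.8757i|01⟩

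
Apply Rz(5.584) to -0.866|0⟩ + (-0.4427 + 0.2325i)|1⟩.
(0.8136 + 0.2966i)|0⟩ + (0.3363 - 0.3701i)|1⟩

Rz(5.584) = [[e^(−iθ/2), 0], [0, e^(iθ/2)]] with e^(±iθ/2) = cos(θ/2) ± i·sin(θ/2); θ = 5.584, cos(θ/2) ≈ -0.939512, sin(θ/2) ≈ 0.342515.
With a = amp(|0⟩) = -0.866 and b = amp(|1⟩) = (-0.4427 + 0.2325i):
new amp(|0⟩) = (-0.939512 - 0.342515i)·a = (0.8136 + 0.2966i)
new amp(|1⟩) = (-0.939512 + 0.342515i)·b = (0.3363 - 0.3701i)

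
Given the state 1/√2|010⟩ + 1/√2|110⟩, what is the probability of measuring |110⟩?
1/2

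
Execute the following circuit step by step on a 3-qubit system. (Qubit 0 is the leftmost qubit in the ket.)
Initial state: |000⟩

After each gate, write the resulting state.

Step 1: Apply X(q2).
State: |001⟩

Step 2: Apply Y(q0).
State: i|101⟩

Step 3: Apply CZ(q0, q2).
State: -i|101⟩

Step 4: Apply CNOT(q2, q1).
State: -i|111⟩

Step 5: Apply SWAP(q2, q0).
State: -i|111⟩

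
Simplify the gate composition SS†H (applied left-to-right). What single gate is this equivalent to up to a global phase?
H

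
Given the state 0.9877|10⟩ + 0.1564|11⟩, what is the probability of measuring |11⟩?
0.02446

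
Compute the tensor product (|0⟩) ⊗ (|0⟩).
|00⟩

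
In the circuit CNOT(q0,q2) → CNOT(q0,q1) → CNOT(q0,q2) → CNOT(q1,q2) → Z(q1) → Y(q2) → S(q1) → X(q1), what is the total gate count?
8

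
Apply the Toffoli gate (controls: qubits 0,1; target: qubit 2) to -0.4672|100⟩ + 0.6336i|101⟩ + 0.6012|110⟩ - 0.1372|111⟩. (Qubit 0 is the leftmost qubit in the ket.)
-0.4672|100⟩ + 0.6336i|101⟩ - 0.1372|110⟩ + 0.6012|111⟩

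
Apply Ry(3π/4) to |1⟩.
-0.9239|0⟩ + 0.3827|1⟩

Ry(3π/4) = [[cos(θ/2), −sin(θ/2)], [sin(θ/2), cos(θ/2)]]; θ = 3π/4, cos(θ/2) ≈ 0.382683, sin(θ/2) ≈ 0.92388.
With a = amp(|0⟩) = 0 and b = amp(|1⟩) = 1:
new amp(|0⟩) = (0.382683)·a + (-0.92388)·b = -0.9239
new amp(|1⟩) = (0.92388)·a + (0.382683)·b = 0.3827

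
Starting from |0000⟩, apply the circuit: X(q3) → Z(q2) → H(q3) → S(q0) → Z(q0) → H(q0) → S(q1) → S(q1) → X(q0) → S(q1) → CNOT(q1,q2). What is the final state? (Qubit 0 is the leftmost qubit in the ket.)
1/2|0000⟩ - 1/2|0001⟩ + 1/2|1000⟩ - 1/2|1001⟩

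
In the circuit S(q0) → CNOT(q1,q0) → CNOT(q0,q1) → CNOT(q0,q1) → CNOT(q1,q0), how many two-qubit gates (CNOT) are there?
4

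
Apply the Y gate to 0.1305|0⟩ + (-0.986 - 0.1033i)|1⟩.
(-0.1033 + 0.986i)|0⟩ + 0.1305i|1⟩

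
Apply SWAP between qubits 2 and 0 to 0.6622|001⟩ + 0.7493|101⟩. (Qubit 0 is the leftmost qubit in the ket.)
0.6622|100⟩ + 0.7493|101⟩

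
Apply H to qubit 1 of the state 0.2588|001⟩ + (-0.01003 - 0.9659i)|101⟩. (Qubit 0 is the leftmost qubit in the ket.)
0.183|001⟩ + 0.183|011⟩ + (-0.007092 - 0.683i)|101⟩ + (-0.007092 - 0.683i)|111⟩

H on qubit 1 mixes each pair of kets that differ only in qubit 1: amplitudes (a, b) of (|…0…⟩, |…1…⟩) become ((a + b)/√2, (a − b)/√2). Kets absent from the input have amplitude 0.
(|001⟩, |011⟩): (a, b) = (0.2588, 0) → (0.183, 0.183)
(|101⟩, |111⟩): (a, b) = ((-0.01003 - 0.9659i), 0) → ((-0.007092 - 0.683i), (-0.007092 - 0.683i))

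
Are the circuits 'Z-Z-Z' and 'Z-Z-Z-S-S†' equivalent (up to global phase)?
Yes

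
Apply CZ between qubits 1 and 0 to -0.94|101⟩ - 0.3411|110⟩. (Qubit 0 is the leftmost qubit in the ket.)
-0.94|101⟩ + 0.3411|110⟩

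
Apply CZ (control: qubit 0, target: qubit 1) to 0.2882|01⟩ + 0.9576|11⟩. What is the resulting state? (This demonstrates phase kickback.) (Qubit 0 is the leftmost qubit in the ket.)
0.2882|01⟩ - 0.9576|11⟩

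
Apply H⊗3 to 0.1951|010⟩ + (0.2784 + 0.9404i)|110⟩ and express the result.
(0.1674 + 0.3325i)|000⟩ + (0.1674 + 0.3325i)|001⟩ + (-0.1674 - 0.3325i)|010⟩ + (-0.1674 - 0.3325i)|011⟩ + (-0.02945 - 0.3325i)|100⟩ + (-0.02945 - 0.3325i)|101⟩ + (0.02945 + 0.3325i)|110⟩ + (0.02945 + 0.3325i)|111⟩

H⊗3 gives amp(|y⟩) = (1/2√2) Σ_x (−1)^(x·y) amp(|x⟩), where x·y is the number of positions in which both x and y have a 1.
|000⟩: (0.1951 + (0.2784 + 0.9404i))/(2√2) = (0.1674 + 0.3325i)
|001⟩: (0.1951 + (0.2784 + 0.9404i))/(2√2) = (0.1674 + 0.3325i)
|010⟩: (-0.1951 - (0.2784 + 0.9404i))/(2√2) = (-0.1674 - 0.3325i)
|011⟩: (-0.1951 - (0.2784 + 0.9404i))/(2√2) = (-0.1674 - 0.3325i)
|100⟩: (0.1951 - (0.2784 + 0.9404i))/(2√2) = (-0.02945 - 0.3325i)
|101⟩: (0.1951 - (0.2784 + 0.9404i))/(2√2) = (-0.02945 - 0.3325i)
|110⟩: (-0.1951 + (0.2784 + 0.9404i))/(2√2) = (0.02945 + 0.3325i)
|111⟩: (-0.1951 + (0.2784 + 0.9404i))/(2√2) = (0.02945 + 0.3325i)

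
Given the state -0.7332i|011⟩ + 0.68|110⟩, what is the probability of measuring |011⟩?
0.5376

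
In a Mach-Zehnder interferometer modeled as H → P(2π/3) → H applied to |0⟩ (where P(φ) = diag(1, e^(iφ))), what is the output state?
(0.25 + 0.433i)|0⟩ + (0.75 - 0.433i)|1⟩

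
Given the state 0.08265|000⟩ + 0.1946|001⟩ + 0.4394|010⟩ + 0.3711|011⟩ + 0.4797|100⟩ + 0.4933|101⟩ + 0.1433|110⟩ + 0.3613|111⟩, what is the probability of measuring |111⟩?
0.1305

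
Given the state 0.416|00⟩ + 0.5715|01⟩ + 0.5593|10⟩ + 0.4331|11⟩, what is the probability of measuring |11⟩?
0.1876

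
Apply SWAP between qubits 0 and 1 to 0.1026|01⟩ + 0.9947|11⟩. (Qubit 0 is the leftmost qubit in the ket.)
0.1026|10⟩ + 0.9947|11⟩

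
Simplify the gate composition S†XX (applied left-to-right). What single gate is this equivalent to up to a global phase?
S†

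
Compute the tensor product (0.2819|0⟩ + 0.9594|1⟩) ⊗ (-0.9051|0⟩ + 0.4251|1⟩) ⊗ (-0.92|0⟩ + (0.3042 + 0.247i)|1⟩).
0.2347|000⟩ + (-0.07762 - 0.06302i)|001⟩ - 0.1102|010⟩ + (0.03645 + 0.0296i)|011⟩ + 0.7989|100⟩ + (-0.2642 - 0.2145i)|101⟩ - 0.3752|110⟩ + (0.1241 + 0.1007i)|111⟩

amp(|b₁b₂…⟩) = product of the factor amplitudes for bits b₁, b₂, …; only kets whose every factor amplitude is nonzero survive.
|000⟩: (0.2819)(-0.9051)(-0.92) = 0.2347
|001⟩: (0.2819)(-0.9051)(0.3042 + 0.247i) = (-0.07762 - 0.06302i)
|010⟩: (0.2819)(0.4251)(-0.92) = -0.1102
|011⟩: (0.2819)(0.4251)(0.3042 + 0.247i) = (0.03645 + 0.0296i)
|100⟩: (0.9594)(-0.9051)(-0.92) = 0.7989
|101⟩: (0.9594)(-0.9051)(0.3042 + 0.247i) = (-0.2642 - 0.2145i)
|110⟩: (0.9594)(0.4251)(-0.92) = -0.3752
|111⟩: (0.9594)(0.4251)(0.3042 + 0.247i) = (0.1241 + 0.1007i)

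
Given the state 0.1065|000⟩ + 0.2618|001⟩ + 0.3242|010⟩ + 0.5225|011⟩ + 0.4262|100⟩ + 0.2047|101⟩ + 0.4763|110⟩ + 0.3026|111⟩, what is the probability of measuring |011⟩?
0.273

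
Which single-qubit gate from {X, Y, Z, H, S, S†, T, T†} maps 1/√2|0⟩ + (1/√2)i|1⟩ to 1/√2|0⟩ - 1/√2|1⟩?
S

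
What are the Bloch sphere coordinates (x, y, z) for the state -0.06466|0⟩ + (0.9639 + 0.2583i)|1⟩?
(-0.1247, -0.0334, -0.9916)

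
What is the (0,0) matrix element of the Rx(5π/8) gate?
0.5556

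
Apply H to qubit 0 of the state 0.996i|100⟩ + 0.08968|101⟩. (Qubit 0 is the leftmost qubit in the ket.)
0.7043i|000⟩ + 0.06341|001⟩ - 0.7043i|100⟩ - 0.06341|101⟩

H on qubit 0 mixes each pair of kets that differ only in qubit 0: amplitudes (a, b) of (|…0…⟩, |…1…⟩) become ((a + b)/√2, (a − b)/√2). Kets absent from the input have amplitude 0.
(|000⟩, |100⟩): (a, b) = (0, 0.996i) → (0.7043i, -0.7043i)
(|001⟩, |101⟩): (a, b) = (0, 0.08968) → (0.06341, -0.06341)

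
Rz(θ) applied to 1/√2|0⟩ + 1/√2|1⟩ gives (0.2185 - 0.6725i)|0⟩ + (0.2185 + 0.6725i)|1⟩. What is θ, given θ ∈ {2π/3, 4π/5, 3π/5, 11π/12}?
4π/5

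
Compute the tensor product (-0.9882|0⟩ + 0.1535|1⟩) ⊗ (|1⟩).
-0.9882|01⟩ + 0.1535|11⟩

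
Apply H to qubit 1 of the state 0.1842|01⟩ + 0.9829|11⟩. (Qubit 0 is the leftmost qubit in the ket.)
0.1302|00⟩ - 0.1302|01⟩ + 0.695|10⟩ - 0.695|11⟩

H on qubit 1 mixes each pair of kets that differ only in qubit 1: amplitudes (a, b) of (|…0…⟩, |…1…⟩) become ((a + b)/√2, (a − b)/√2). Kets absent from the input have amplitude 0.
(|00⟩, |01⟩): (a, b) = (0, 0.1842) → (0.1302, -0.1302)
(|10⟩, |11⟩): (a, b) = (0, 0.9829) → (0.695, -0.695)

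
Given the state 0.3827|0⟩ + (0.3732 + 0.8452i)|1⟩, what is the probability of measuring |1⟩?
0.8536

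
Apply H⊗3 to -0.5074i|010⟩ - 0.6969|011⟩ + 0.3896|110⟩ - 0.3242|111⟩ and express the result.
(-0.2233 - 0.1794i)|000⟩ + (0.4988 - 0.1794i)|001⟩ + (0.2233 + 0.1794i)|010⟩ + (-0.4988 + 0.1794i)|011⟩ + (-0.2695 - 0.1794i)|100⟩ + (-0.005975 - 0.1794i)|101⟩ + (0.2695 + 0.1794i)|110⟩ + (0.005975 + 0.1794i)|111⟩

H⊗3 gives amp(|y⟩) = (1/2√2) Σ_x (−1)^(x·y) amp(|x⟩), where x·y is the number of positions in which both x and y have a 1.
|000⟩: (-0.5074i - 0.6969 + 0.3896 - 0.3242)/(2√2) = (-0.2233 - 0.1794i)
|001⟩: (-0.5074i + 0.6969 + 0.3896 + 0.3242)/(2√2) = (0.4988 - 0.1794i)
|010⟩: (0.5074i + 0.6969 - 0.3896 + 0.3242)/(2√2) = (0.2233 + 0.1794i)
|011⟩: (0.5074i - 0.6969 - 0.3896 - 0.3242)/(2√2) = (-0.4988 + 0.1794i)
|100⟩: (-0.5074i - 0.6969 - 0.3896 + 0.3242)/(2√2) = (-0.2695 - 0.1794i)
|101⟩: (-0.5074i + 0.6969 - 0.3896 - 0.3242)/(2√2) = (-0.005975 - 0.1794i)
|110⟩: (0.5074i + 0.6969 + 0.3896 - 0.3242)/(2√2) = (0.2695 + 0.1794i)
|111⟩: (0.5074i - 0.6969 + 0.3896 + 0.3242)/(2√2) = (0.005975 + 0.1794i)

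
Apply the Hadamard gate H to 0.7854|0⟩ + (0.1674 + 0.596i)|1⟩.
(0.6737 + 0.4214i)|0⟩ + (0.437 - 0.4214i)|1⟩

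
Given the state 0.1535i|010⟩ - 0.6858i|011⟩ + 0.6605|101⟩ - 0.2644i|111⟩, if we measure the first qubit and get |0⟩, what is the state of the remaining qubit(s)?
0.2184i|10⟩ - 0.9759i|11⟩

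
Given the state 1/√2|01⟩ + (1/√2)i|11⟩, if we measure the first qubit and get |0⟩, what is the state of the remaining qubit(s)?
|1⟩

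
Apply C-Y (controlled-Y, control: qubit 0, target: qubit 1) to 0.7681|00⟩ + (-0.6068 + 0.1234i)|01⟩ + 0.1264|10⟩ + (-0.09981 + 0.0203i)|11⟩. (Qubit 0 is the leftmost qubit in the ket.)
0.7681|00⟩ + (-0.6068 + 0.1234i)|01⟩ + (0.0203 + 0.09981i)|10⟩ + 0.1264i|11⟩

C-Y leaves the control-|0⟩ kets |00⟩, |01⟩ unchanged and applies Y to qubit 1 on the control-|1⟩ pair (|10⟩, |11⟩).
Y = [[0, -i], [i, 0]].
With a = amp(|10⟩) = 0.1264 and b = amp(|11⟩) = (-0.09981 + 0.0203i):
new amp(|10⟩) = (-i)·b = (0.0203 + 0.09981i)
new amp(|11⟩) = (i)·a = 0.1264i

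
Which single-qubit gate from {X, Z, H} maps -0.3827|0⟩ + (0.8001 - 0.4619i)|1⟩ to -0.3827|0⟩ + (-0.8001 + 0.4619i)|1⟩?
Z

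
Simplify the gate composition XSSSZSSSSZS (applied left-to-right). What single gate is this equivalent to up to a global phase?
X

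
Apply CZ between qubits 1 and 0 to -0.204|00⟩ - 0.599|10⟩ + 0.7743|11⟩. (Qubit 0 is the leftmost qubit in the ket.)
-0.204|00⟩ - 0.599|10⟩ - 0.7743|11⟩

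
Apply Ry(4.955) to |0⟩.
-0.7875|0⟩ + 0.6163|1⟩

Ry(4.955) = [[cos(θ/2), −sin(θ/2)], [sin(θ/2), cos(θ/2)]]; θ = 4.955, cos(θ/2) ≈ -0.787476, sin(θ/2) ≈ 0.616345.
With a = amp(|0⟩) = 1 and b = amp(|1⟩) = 0:
new amp(|0⟩) = (-0.787476)·a + (-0.616345)·b = -0.7875
new amp(|1⟩) = (0.616345)·a + (-0.787476)·b = 0.6163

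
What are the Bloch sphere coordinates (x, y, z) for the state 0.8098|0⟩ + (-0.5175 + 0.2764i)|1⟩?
(-0.8381, 0.4477, 0.3116)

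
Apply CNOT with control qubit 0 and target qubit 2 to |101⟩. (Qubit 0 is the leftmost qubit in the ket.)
|100⟩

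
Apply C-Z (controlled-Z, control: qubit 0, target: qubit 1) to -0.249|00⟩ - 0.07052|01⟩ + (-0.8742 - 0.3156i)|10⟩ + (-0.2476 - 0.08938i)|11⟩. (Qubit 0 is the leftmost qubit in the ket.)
-0.249|00⟩ - 0.07052|01⟩ + (-0.8742 - 0.3156i)|10⟩ + (0.2476 + 0.08938i)|11⟩

C-Z leaves the control-|0⟩ kets |00⟩, |01⟩ unchanged and applies Z to qubit 1 on the control-|1⟩ pair (|10⟩, |11⟩).
Z = [[1, 0], [0, -1]].
With a = amp(|10⟩) = (-0.8742 - 0.3156i) and b = amp(|11⟩) = (-0.2476 - 0.08938i):
new amp(|10⟩) = (1)·a = (-0.8742 - 0.3156i)
new amp(|11⟩) = (-1)·b = (0.2476 + 0.08938i)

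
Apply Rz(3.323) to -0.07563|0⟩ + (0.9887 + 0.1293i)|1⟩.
(0.006851 + 0.07532i)|0⟩ + (-0.2183 + 0.9729i)|1⟩

Rz(3.323) = [[e^(−iθ/2), 0], [0, e^(iθ/2)]] with e^(±iθ/2) = cos(θ/2) ± i·sin(θ/2); θ = 3.323, cos(θ/2) ≈ -0.0905794, sin(θ/2) ≈ 0.995889.
With a = amp(|0⟩) = -0.07563 and b = amp(|1⟩) = (0.9887 + 0.1293i):
new amp(|0⟩) = (-0.0905794 - 0.995889i)·a = (0.006851 + 0.07532i)
new amp(|1⟩) = (-0.0905794 + 0.995889i)·b = (-0.2183 + 0.9729i)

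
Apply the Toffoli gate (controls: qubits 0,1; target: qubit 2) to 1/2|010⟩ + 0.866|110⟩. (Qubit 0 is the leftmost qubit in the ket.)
1/2|010⟩ + 0.866|111⟩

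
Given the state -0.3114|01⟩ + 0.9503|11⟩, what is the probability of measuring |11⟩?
0.9031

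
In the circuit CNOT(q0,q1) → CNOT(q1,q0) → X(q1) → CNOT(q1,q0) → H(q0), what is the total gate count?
5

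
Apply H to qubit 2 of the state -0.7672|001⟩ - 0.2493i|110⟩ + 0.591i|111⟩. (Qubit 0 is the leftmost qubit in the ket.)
-0.5425|000⟩ + 0.5425|001⟩ + 0.2416i|110⟩ - 0.5942i|111⟩

H on qubit 2 mixes each pair of kets that differ only in qubit 2: amplitudes (a, b) of (|…0…⟩, |…1…⟩) become ((a + b)/√2, (a − b)/√2). Kets absent from the input have amplitude 0.
(|000⟩, |001⟩): (a, b) = (0, -0.7672) → (-0.5425, 0.5425)
(|110⟩, |111⟩): (a, b) = (-0.2493i, 0.591i) → (0.2416i, -0.5942i)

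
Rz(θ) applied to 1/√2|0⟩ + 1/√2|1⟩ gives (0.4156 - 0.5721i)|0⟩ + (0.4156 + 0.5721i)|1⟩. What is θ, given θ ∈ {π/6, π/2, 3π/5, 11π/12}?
3π/5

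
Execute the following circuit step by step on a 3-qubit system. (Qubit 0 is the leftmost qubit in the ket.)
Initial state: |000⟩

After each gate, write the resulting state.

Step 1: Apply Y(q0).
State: i|100⟩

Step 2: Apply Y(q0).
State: |000⟩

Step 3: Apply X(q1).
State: |010⟩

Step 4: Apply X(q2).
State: |011⟩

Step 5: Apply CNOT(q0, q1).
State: |011⟩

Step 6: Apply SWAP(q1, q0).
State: |101⟩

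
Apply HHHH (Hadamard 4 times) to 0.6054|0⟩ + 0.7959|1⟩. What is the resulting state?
0.6054|0⟩ + 0.7959|1⟩

H² = I, so an even number of Hadamards cancels: H^4 = I and the state is unchanged.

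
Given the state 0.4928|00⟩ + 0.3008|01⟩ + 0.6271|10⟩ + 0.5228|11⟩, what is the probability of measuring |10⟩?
0.3933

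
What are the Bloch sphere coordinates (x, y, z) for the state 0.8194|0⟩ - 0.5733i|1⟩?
(0, -0.9395, 0.3427)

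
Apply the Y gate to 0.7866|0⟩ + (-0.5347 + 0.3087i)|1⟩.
(0.3087 + 0.5347i)|0⟩ + 0.7866i|1⟩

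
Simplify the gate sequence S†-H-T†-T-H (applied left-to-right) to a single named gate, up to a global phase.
S†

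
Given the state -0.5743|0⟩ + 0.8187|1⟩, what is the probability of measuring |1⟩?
0.6703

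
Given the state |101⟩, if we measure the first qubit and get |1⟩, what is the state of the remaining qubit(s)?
|01⟩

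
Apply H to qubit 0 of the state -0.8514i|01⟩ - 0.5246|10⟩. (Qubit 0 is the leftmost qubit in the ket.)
-0.3709|00⟩ - 0.602i|01⟩ + 0.3709|10⟩ - 0.602i|11⟩

H on qubit 0 mixes each pair of kets that differ only in qubit 0: amplitudes (a, b) of (|…0…⟩, |…1…⟩) become ((a + b)/√2, (a − b)/√2). Kets absent from the input have amplitude 0.
(|00⟩, |10⟩): (a, b) = (0, -0.5246) → (-0.3709, 0.3709)
(|01⟩, |11⟩): (a, b) = (-0.8514i, 0) → (-0.602i, -0.602i)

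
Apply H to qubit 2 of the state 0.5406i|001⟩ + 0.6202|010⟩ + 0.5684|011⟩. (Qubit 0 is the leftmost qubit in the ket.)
0.3823i|000⟩ - 0.3823i|001⟩ + 0.8405|010⟩ + 0.03663|011⟩

H on qubit 2 mixes each pair of kets that differ only in qubit 2: amplitudes (a, b) of (|…0…⟩, |…1…⟩) become ((a + b)/√2, (a − b)/√2). Kets absent from the input have amplitude 0.
(|000⟩, |001⟩): (a, b) = (0, 0.5406i) → (0.3823i, -0.3823i)
(|010⟩, |011⟩): (a, b) = (0.6202, 0.5684) → (0.8405, 0.03663)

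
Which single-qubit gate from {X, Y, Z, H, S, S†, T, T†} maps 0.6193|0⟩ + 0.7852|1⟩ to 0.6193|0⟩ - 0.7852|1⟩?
Z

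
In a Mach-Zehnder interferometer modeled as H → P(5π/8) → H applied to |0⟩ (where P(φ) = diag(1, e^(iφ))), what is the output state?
(0.3087 + 0.4619i)|0⟩ + (0.6913 - 0.4619i)|1⟩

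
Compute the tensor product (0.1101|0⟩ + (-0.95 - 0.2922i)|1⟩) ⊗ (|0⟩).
0.1101|00⟩ + (-0.95 - 0.2922i)|10⟩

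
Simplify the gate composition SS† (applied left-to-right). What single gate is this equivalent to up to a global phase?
I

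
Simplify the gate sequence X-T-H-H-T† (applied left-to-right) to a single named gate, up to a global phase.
X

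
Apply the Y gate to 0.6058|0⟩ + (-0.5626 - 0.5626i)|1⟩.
(-0.5626 + 0.5626i)|0⟩ + 0.6058i|1⟩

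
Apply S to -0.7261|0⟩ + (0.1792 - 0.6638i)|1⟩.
-0.7261|0⟩ + (0.6638 + 0.1792i)|1⟩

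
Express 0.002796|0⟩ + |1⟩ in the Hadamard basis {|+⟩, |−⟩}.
0.7091|+⟩ - 0.7051|−⟩

With |ψ⟩ = α|0⟩ + β|1⟩, the Hadamard-basis coefficients are ⟨+|ψ⟩ = (α + β)/√2 and ⟨−|ψ⟩ = (α − β)/√2.
Here α = 0.002796, β = 1: (α + β)/√2 = 0.7091, (α − β)/√2 = -0.7051.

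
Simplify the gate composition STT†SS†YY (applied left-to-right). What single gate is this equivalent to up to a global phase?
S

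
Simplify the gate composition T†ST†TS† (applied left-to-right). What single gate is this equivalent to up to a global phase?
T†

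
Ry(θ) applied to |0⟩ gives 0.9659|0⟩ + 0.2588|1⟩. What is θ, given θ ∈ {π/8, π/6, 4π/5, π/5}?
π/6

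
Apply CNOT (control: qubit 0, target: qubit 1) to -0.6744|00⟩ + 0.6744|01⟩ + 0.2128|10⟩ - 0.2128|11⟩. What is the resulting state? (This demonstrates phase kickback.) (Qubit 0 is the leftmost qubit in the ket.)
-0.6744|00⟩ + 0.6744|01⟩ - 0.2128|10⟩ + 0.2128|11⟩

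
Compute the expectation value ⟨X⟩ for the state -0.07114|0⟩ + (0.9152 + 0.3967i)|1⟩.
-0.1302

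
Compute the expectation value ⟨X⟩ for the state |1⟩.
0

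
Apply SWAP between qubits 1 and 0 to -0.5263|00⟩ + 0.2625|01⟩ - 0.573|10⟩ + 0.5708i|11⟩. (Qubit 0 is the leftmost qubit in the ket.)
-0.5263|00⟩ - 0.573|01⟩ + 0.2625|10⟩ + 0.5708i|11⟩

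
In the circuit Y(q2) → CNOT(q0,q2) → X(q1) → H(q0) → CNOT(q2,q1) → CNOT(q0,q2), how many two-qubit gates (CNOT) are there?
3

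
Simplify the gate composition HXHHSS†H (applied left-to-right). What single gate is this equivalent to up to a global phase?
Z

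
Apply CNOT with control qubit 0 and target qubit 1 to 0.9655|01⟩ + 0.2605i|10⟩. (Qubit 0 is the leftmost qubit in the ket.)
0.9655|01⟩ + 0.2605i|11⟩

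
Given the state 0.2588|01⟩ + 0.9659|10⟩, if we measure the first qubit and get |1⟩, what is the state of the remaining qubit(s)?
|0⟩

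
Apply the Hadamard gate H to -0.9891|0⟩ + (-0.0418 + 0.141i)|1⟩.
(-0.729 + 0.0997i)|0⟩ + (-0.6698 - 0.0997i)|1⟩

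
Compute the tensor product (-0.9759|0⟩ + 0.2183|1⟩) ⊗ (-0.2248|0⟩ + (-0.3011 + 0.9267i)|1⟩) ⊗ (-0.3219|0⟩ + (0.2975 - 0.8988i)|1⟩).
-0.07062|000⟩ + (0.06527 - 0.1972i)|001⟩ + (-0.09459 + 0.2911i)|010⟩ + (-0.7254 - 0.5332i)|011⟩ + 0.0158|100⟩ + (-0.0146 + 0.04411i)|101⟩ + (0.02116 - 0.06512i)|110⟩ + (0.1623 + 0.1193i)|111⟩

amp(|b₁b₂…⟩) = product of the factor amplitudes for bits b₁, b₂, …; only kets whose every factor amplitude is nonzero survive.
|000⟩: (-0.9759)(-0.2248)(-0.3219) = -0.07062
|001⟩: (-0.9759)(-0.2248)(0.2975 - 0.8988i) = (0.06527 - 0.1972i)
|010⟩: (-0.9759)(-0.3011 + 0.9267i)(-0.3219) = (-0.09459 + 0.2911i)
|011⟩: (-0.9759)(-0.3011 + 0.9267i)(0.2975 - 0.8988i) = (-0.7254 - 0.5332i)
|100⟩: (0.2183)(-0.2248)(-0.3219) = 0.0158
|101⟩: (0.2183)(-0.2248)(0.2975 - 0.8988i) = (-0.0146 + 0.04411i)
|110⟩: (0.2183)(-0.3011 + 0.9267i)(-0.3219) = (0.02116 - 0.06512i)
|111⟩: (0.2183)(-0.3011 + 0.9267i)(0.2975 - 0.8988i) = (0.1623 + 0.1193i)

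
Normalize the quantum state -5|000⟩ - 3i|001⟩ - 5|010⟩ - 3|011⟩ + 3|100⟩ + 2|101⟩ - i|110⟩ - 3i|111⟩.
-0.5241|000⟩ - 0.3145i|001⟩ - 0.5241|010⟩ - 0.3145|011⟩ + 0.3145|100⟩ + 0.2097|101⟩ - 0.1048i|110⟩ - 0.3145i|111⟩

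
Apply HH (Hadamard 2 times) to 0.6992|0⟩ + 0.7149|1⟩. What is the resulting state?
0.6992|0⟩ + 0.7149|1⟩

H² = I, so an even number of Hadamards cancels: H^2 = I and the state is unchanged.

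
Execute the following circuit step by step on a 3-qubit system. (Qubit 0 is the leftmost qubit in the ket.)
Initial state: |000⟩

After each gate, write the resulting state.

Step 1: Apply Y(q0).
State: i|100⟩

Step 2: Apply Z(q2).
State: i|100⟩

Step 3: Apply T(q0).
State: (-1/√2 + (1/√2)i)|100⟩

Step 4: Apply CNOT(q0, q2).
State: (-1/√2 + (1/√2)i)|101⟩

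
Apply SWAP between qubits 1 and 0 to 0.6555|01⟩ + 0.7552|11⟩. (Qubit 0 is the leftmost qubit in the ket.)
0.6555|10⟩ + 0.7552|11⟩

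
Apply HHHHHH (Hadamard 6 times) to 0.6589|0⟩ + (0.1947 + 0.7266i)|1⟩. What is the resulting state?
0.6589|0⟩ + (0.1947 + 0.7266i)|1⟩

H² = I, so an even number of Hadamards cancels: H^6 = I and the state is unchanged.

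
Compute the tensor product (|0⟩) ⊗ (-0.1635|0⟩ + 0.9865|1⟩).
-0.1635|00⟩ + 0.9865|01⟩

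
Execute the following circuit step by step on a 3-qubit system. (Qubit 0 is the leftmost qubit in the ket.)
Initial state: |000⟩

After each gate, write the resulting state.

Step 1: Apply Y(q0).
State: i|100⟩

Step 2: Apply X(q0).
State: i|000⟩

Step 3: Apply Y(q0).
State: -|100⟩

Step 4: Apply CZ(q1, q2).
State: -|100⟩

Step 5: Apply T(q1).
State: -|100⟩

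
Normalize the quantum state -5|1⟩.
-|1⟩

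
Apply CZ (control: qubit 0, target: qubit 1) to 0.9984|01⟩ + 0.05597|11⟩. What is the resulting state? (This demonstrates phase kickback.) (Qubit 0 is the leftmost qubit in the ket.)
0.9984|01⟩ - 0.05597|11⟩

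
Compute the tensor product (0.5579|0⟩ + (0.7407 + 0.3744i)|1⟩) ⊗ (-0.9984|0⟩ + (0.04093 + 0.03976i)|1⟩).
-0.557|00⟩ + (0.02283 + 0.02218i)|01⟩ + (-0.7395 - 0.3738i)|10⟩ + (0.01543 + 0.04477i)|11⟩

amp(|b₁b₂…⟩) = product of the factor amplitudes for bits b₁, b₂, …; only kets whose every factor amplitude is nonzero survive.
|00⟩: (0.5579)(-0.9984) = -0.557
|01⟩: (0.5579)(0.04093 + 0.03976i) = (0.02283 + 0.02218i)
|10⟩: (0.7407 + 0.3744i)(-0.9984) = (-0.7395 - 0.3738i)
|11⟩: (0.7407 + 0.3744i)(0.04093 + 0.03976i) = (0.01543 + 0.04477i)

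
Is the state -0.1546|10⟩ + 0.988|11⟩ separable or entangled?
Separable

Writing the state as a|00⟩ + b|01⟩ + c|10⟩ + d|11⟩, it is a product state iff ad − bc = 0.
Here (a, b, c, d) = (0, 0, -0.1546, 0.988): ad − bc = (0)(0.988) − (0)(-0.1546) = 0, so the state is separable.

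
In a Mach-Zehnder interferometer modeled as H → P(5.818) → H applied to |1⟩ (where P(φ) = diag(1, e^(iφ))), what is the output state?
(0.05313 + 0.2243i)|0⟩ + (0.9469 - 0.2243i)|1⟩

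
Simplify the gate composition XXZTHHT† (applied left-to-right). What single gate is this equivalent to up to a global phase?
Z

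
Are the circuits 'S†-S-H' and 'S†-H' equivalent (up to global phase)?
No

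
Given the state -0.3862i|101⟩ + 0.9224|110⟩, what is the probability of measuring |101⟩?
0.1492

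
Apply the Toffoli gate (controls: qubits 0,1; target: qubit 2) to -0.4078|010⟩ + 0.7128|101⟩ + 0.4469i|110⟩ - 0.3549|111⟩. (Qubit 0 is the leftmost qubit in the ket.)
-0.4078|010⟩ + 0.7128|101⟩ - 0.3549|110⟩ + 0.4469i|111⟩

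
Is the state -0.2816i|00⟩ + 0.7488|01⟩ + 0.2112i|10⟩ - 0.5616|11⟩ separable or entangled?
Separable

Writing the state as a|00⟩ + b|01⟩ + c|10⟩ + d|11⟩, it is a product state iff ad − bc = 0.
Here (a, b, c, d) = (-0.2816i, 0.7488, 0.2112i, -0.5616): ad − bc = (-0.2816i)(-0.5616) − (0.7488)(0.2112i) = 0, so the state is separable.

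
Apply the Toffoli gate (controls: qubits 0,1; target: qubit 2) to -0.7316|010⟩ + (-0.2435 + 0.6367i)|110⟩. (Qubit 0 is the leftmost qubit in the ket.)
-0.7316|010⟩ + (-0.2435 + 0.6367i)|111⟩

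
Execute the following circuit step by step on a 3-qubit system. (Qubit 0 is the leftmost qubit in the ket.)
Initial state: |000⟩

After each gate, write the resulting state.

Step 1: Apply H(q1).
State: 1/√2|000⟩ + 1/√2|010⟩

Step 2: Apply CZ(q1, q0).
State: 1/√2|000⟩ + 1/√2|010⟩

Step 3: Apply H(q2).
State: 1/2|000⟩ + 1/2|001⟩ + 1/2|010⟩ + 1/2|011⟩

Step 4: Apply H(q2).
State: 1/√2|000⟩ + 1/√2|010⟩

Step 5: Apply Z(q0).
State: 1/√2|000⟩ + 1/√2|010⟩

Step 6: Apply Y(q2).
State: (1/√2)i|001⟩ + (1/√2)i|011⟩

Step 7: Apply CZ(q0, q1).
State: (1/√2)i|001⟩ + (1/√2)i|011⟩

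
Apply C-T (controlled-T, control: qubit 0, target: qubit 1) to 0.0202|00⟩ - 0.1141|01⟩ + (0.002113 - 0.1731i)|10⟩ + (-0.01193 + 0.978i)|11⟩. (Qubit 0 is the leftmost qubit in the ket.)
0.0202|00⟩ - 0.1141|01⟩ + (0.002113 - 0.1731i)|10⟩ + (-0.7 + 0.6831i)|11⟩

C-T leaves the control-|0⟩ kets |00⟩, |01⟩ unchanged and applies T to qubit 1 on the control-|1⟩ pair (|10⟩, |11⟩).
T = [[1, 0], [0, (1/√2 + (1/√2)i)]].
With a = amp(|10⟩) = (0.002113 - 0.1731i) and b = amp(|11⟩) = (-0.01193 + 0.978i):
new amp(|10⟩) = (1)·a = (0.002113 - 0.1731i)
new amp(|11⟩) = (1/√2 + (1/√2)i)·b = (-0.7 + 0.6831i)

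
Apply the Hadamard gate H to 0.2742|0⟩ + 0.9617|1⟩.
0.8739|0⟩ - 0.4861|1⟩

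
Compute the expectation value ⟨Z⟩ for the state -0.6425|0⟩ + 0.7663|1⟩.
-0.1744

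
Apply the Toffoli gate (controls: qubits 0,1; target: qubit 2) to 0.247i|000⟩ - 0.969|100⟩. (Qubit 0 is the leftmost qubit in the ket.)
0.247i|000⟩ - 0.969|100⟩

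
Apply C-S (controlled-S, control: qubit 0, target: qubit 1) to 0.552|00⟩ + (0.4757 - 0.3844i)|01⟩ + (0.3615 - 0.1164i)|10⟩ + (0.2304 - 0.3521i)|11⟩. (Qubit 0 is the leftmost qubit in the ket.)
0.552|00⟩ + (0.4757 - 0.3844i)|01⟩ + (0.3615 - 0.1164i)|10⟩ + (0.3521 + 0.2304i)|11⟩

C-S leaves the control-|0⟩ kets |00⟩, |01⟩ unchanged and applies S to qubit 1 on the control-|1⟩ pair (|10⟩, |11⟩).
S = [[1, 0], [0, i]].
With a = amp(|10⟩) = (0.3615 - 0.1164i) and b = amp(|11⟩) = (0.2304 - 0.3521i):
new amp(|10⟩) = (1)·a = (0.3615 - 0.1164i)
new amp(|11⟩) = (i)·b = (0.3521 + 0.2304i)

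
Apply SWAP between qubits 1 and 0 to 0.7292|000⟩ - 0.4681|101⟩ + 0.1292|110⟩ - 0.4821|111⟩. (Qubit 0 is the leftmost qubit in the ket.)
0.7292|000⟩ - 0.4681|011⟩ + 0.1292|110⟩ - 0.4821|111⟩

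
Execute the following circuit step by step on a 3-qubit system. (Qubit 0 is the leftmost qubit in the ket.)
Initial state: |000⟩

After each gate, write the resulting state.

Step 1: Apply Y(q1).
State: i|010⟩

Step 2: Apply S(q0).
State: i|010⟩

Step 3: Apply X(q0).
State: i|110⟩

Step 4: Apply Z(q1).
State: -i|110⟩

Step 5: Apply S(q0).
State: |110⟩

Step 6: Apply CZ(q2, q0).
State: |110⟩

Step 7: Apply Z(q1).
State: -|110⟩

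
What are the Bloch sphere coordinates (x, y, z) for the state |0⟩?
(0, 0, 1)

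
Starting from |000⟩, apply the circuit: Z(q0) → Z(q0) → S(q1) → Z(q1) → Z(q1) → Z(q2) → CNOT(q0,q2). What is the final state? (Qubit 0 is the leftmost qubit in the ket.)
|000⟩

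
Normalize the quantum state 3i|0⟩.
i|0⟩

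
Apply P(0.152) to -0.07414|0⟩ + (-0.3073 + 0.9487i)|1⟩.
-0.07414|0⟩ + (-0.4474 + 0.8912i)|1⟩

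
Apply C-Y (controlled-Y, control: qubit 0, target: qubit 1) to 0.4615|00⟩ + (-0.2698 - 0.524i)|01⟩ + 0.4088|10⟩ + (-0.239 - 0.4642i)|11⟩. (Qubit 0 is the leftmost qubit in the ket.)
0.4615|00⟩ + (-0.2698 - 0.524i)|01⟩ + (-0.4642 + 0.239i)|10⟩ + 0.4088i|11⟩

C-Y leaves the control-|0⟩ kets |00⟩, |01⟩ unchanged and applies Y to qubit 1 on the control-|1⟩ pair (|10⟩, |11⟩).
Y = [[0, -i], [i, 0]].
With a = amp(|10⟩) = 0.4088 and b = amp(|11⟩) = (-0.239 - 0.4642i):
new amp(|10⟩) = (-i)·b = (-0.4642 + 0.239i)
new amp(|11⟩) = (i)·a = 0.4088i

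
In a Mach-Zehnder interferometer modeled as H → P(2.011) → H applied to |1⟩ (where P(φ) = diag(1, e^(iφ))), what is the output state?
(0.7131 - 0.4523i)|0⟩ + (0.2869 + 0.4523i)|1⟩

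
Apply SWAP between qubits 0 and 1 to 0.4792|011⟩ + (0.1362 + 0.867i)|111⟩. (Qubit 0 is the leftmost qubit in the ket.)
0.4792|101⟩ + (0.1362 + 0.867i)|111⟩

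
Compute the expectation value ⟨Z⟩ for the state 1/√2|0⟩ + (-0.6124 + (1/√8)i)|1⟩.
-0.00003376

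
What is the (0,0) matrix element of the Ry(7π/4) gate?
-0.9239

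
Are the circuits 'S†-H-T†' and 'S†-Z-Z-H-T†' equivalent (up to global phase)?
Yes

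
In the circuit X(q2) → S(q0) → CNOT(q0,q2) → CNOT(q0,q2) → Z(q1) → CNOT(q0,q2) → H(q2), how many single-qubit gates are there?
4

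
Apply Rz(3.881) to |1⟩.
(-0.3613 + 0.9324i)|1⟩

Rz(3.881) = [[e^(−iθ/2), 0], [0, e^(iθ/2)]] with e^(±iθ/2) = cos(θ/2) ± i·sin(θ/2); θ = 3.881, cos(θ/2) ≈ -0.361339, sin(θ/2) ≈ 0.932434.
With a = amp(|0⟩) = 0 and b = amp(|1⟩) = 1:
new amp(|0⟩) = (-0.361339 - 0.932434i)·a = 0
new amp(|1⟩) = (-0.361339 + 0.932434i)·b = (-0.3613 + 0.9324i)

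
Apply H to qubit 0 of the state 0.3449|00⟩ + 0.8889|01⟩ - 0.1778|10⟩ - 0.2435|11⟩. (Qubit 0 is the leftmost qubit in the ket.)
0.1182|00⟩ + 0.4564|01⟩ + 0.3696|10⟩ + 0.8007|11⟩

H on qubit 0 mixes each pair of kets that differ only in qubit 0: amplitudes (a, b) of (|…0…⟩, |…1…⟩) become ((a + b)/√2, (a − b)/√2). Kets absent from the input have amplitude 0.
(|00⟩, |10⟩): (a, b) = (0.3449, -0.1778) → (0.1182, 0.3696)
(|01⟩, |11⟩): (a, b) = (0.8889, -0.2435) → (0.4564, 0.8007)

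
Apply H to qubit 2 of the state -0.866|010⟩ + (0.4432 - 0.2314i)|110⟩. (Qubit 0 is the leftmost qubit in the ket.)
-0.6124|010⟩ - 0.6124|011⟩ + (0.3134 - 0.1636i)|110⟩ + (0.3134 - 0.1636i)|111⟩

H on qubit 2 mixes each pair of kets that differ only in qubit 2: amplitudes (a, b) of (|…0…⟩, |…1…⟩) become ((a + b)/√2, (a − b)/√2). Kets absent from the input have amplitude 0.
(|010⟩, |011⟩): (a, b) = (-0.866, 0) → (-0.6124, -0.6124)
(|110⟩, |111⟩): (a, b) = ((0.4432 - 0.2314i), 0) → ((0.3134 - 0.1636i), (0.3134 - 0.1636i))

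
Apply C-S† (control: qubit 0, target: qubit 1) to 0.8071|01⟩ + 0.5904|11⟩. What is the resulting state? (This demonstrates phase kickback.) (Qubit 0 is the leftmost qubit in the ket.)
0.8071|01⟩ - 0.5904i|11⟩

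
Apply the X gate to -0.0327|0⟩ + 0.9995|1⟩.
0.9995|0⟩ - 0.0327|1⟩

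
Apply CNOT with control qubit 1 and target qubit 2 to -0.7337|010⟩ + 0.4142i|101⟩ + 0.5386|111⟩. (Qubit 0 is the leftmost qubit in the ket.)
-0.7337|011⟩ + 0.4142i|101⟩ + 0.5386|110⟩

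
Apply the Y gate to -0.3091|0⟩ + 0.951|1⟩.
-0.951i|0⟩ - 0.3091i|1⟩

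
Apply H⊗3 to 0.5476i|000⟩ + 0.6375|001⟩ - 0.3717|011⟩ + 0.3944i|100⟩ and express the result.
(0.09397 + 0.333i)|000⟩ + (-0.09397 + 0.333i)|001⟩ + (0.3568 + 0.333i)|010⟩ + (-0.3568 + 0.333i)|011⟩ + (0.09397 + 0.05416i)|100⟩ + (-0.09397 + 0.05416i)|101⟩ + (0.3568 + 0.05416i)|110⟩ + (-0.3568 + 0.05416i)|111⟩

H⊗3 gives amp(|y⟩) = (1/2√2) Σ_x (−1)^(x·y) amp(|x⟩), where x·y is the number of positions in which both x and y have a 1.
|000⟩: (0.5476i + 0.6375 - 0.3717 + 0.3944i)/(2√2) = (0.09397 + 0.333i)
|001⟩: (0.5476i - 0.6375 + 0.3717 + 0.3944i)/(2√2) = (-0.09397 + 0.333i)
|010⟩: (0.5476i + 0.6375 + 0.3717 + 0.3944i)/(2√2) = (0.3568 + 0.333i)
|011⟩: (0.5476i - 0.6375 - 0.3717 + 0.3944i)/(2√2) = (-0.3568 + 0.333i)
|100⟩: (0.5476i + 0.6375 - 0.3717 - 0.3944i)/(2√2) = (0.09397 + 0.05416i)
|101⟩: (0.5476i - 0.6375 + 0.3717 - 0.3944i)/(2√2) = (-0.09397 + 0.05416i)
|110⟩: (0.5476i + 0.6375 + 0.3717 - 0.3944i)/(2√2) = (0.3568 + 0.05416i)
|111⟩: (0.5476i - 0.6375 - 0.3717 - 0.3944i)/(2√2) = (-0.3568 + 0.05416i)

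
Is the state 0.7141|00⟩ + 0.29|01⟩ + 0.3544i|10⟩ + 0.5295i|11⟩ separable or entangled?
Entangled

Writing the state as a|00⟩ + b|01⟩ + c|10⟩ + d|11⟩, it is a product state iff ad − bc = 0.
Here (a, b, c, d) = (0.7141, 0.29, 0.3544i, 0.5295i): ad − bc = (0.7141)(0.5295i) − (0.29)(0.3544i) = 0.2753i ≠ 0, so the state is entangled.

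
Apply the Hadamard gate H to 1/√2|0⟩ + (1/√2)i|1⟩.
(1/2 + (1/2)i)|0⟩ + (1/2 - (1/2)i)|1⟩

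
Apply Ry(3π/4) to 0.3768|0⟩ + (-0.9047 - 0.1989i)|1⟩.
(0.98 + 0.1838i)|0⟩ + (0.001904 - 0.07612i)|1⟩

Ry(3π/4) = [[cos(θ/2), −sin(θ/2)], [sin(θ/2), cos(θ/2)]]; θ = 3π/4, cos(θ/2) ≈ 0.382683, sin(θ/2) ≈ 0.92388.
With a = amp(|0⟩) = 0.3768 and b = amp(|1⟩) = (-0.9047 - 0.1989i):
new amp(|0⟩) = (0.382683)·a + (-0.92388)·b = (0.98 + 0.1838i)
new amp(|1⟩) = (0.92388)·a + (0.382683)·b = (0.001904 - 0.07612i)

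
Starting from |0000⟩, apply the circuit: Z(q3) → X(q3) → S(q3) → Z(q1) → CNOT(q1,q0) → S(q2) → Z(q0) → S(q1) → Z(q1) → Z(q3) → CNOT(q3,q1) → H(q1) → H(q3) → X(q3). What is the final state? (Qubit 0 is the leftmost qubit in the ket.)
(1/2)i|0000⟩ - (1/2)i|0001⟩ - (1/2)i|0100⟩ + (1/2)i|0101⟩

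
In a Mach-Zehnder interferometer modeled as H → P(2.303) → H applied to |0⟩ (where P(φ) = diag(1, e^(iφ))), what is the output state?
(0.1657 + 0.3719i)|0⟩ + (0.8343 - 0.3719i)|1⟩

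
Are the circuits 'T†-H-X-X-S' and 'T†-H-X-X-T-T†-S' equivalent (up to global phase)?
Yes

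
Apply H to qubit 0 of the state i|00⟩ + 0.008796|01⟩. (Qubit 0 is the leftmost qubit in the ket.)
(1/√2)i|00⟩ + 0.00622|01⟩ + (1/√2)i|10⟩ + 0.00622|11⟩

H on qubit 0 mixes each pair of kets that differ only in qubit 0: amplitudes (a, b) of (|…0…⟩, |…1…⟩) become ((a + b)/√2, (a − b)/√2). Kets absent from the input have amplitude 0.
(|00⟩, |10⟩): (a, b) = (i, 0) → ((1/√2)i, (1/√2)i)
(|01⟩, |11⟩): (a, b) = (0.008796, 0) → (0.00622, 0.00622)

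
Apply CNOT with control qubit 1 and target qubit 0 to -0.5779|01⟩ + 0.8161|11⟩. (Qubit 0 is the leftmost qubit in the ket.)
0.8161|01⟩ - 0.5779|11⟩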